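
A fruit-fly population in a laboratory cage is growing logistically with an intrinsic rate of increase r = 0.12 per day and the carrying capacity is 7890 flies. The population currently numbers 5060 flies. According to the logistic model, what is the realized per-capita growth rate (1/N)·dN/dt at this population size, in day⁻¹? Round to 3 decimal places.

0.043 per day

(1/N)·dN/dt = r(1 − N/K) = 0.12 × (1 − 5060/7890).
= 0.12 × 0.35868 = 0.043042.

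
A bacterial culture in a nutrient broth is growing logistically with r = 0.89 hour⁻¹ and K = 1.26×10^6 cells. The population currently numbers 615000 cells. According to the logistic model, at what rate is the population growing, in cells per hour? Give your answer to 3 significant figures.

dN/dt = rN(1 − N/K) = 0.89 × 615000 × (1 − 615000/1.26×10^6).
1 − 615000/1.26×10^6 = 0.5119; dN/dt = 0.89 × 615000 × 0.5119 = 2.80191×10^5.

280000 cells per hour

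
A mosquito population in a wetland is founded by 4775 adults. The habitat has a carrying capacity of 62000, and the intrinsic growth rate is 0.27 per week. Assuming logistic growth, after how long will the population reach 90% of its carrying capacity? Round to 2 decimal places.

A = (K − N₀)/N₀ = (62000 − 4775)/4775 = 11.984.
Solve 62000/(1 + 11.984·e^(−0.27t)) = 55800: 1 + 11.984·e^(−0.27t) = 1.1111, so e^(−0.27t) = 0.00927139.
−0.27·t = ln(0.00927139) = -4.6808, so t = 4.6808/0.27 = 17.336.

17.34 weeks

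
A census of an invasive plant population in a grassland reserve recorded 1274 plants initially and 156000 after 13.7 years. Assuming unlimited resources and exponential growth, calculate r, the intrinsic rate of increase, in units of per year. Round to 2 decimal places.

From N(t) = N₀·e^(rt): e^(r·13.7) = 156000/1274 = 122.45.
r·13.7 = ln(122.45) = 4.8077, so r = 4.8077/13.7 = 0.35093.

0.35 per year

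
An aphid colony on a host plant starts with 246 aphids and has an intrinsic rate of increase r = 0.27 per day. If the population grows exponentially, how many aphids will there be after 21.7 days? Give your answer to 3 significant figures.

86200 aphids

N(t) = N₀·e^(rt) = 246 × e^(0.27×21.7) = 246 × e^5.859.
e^5.859 ≈ 350.37, so N ≈ 246 × 350.37 = 86191.9.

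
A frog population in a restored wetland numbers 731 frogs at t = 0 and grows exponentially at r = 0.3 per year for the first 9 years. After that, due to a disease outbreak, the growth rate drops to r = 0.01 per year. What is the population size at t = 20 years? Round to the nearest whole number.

12142 frogs

Phase 1: N(9) = 731·e^(0.3×9) = 731·e^2.7 = 10877.1.
Phase 2 runs for 20 − 9 = 11 years at r = 0.01.
N(20) = 10877.1·e^(0.01×11) = 10877.1·e^0.11 = 12141.9.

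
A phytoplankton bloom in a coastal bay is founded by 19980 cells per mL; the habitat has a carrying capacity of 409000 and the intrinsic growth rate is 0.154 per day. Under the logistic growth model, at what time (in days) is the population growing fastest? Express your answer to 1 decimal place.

Logistic growth is fastest at N = K/2 = 204500.
A = (K − N₀)/N₀ = 19.47. Set K/(1 + A·e^(−rt)) = K/2 → A·e^(−rt) = 1.
e^(−0.154t) = 1/19.47 = 0.0513598, so t = ln(19.47)/0.154 = 2.9689/0.154 = 19.279.

19.3 days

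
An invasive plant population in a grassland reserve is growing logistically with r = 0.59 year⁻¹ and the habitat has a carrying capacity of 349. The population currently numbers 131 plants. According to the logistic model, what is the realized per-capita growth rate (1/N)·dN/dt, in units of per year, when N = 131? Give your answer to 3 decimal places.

(1/N)·dN/dt = r(1 − N/K) = 0.59 × (1 − 131/349).
= 0.59 × 0.62464 = 0.36854.

0.369 per year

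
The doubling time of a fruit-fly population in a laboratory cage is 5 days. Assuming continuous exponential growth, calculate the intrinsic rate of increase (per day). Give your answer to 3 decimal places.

r = ln(2)/t_d = 0.6931/5 = 0.13863.

0.139 per day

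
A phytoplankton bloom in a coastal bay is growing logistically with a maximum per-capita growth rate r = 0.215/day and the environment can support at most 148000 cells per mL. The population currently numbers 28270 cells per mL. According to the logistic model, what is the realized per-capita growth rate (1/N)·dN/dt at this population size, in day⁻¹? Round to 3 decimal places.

0.174 per day

(1/N)·dN/dt = r(1 − N/K) = 0.215 × (1 − 28270/148000).
= 0.215 × 0.80899 = 0.17393.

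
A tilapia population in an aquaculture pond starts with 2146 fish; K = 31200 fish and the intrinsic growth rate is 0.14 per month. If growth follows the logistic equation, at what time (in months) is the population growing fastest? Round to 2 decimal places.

Logistic growth is fastest at N = K/2 = 15600.
A = (K − N₀)/N₀ = 13.539. Set K/(1 + A·e^(−rt)) = K/2 → A·e^(−rt) = 1.
e^(−0.14t) = 1/13.539 = 0.0738625, so t = ln(13.539)/0.14 = 2.6056/0.14 = 18.611.

18.61 months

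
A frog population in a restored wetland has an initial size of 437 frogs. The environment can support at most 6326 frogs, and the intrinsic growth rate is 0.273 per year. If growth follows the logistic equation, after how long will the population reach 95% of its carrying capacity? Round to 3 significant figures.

20.3 years

A = (K − N₀)/N₀ = (6326 − 437)/437 = 13.476.
Solve 6326/(1 + 13.476·e^(−0.273t)) = 6009.7: 1 + 13.476·e^(−0.273t) = 1.0526, so e^(−0.273t) = 0.00390559.
−0.273·t = ln(0.00390559) = -5.5453, so t = 5.5453/0.273 = 20.313.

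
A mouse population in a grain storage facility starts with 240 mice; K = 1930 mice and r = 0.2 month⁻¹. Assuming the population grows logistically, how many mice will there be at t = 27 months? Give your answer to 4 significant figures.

1871 mice

A = (K − N₀)/N₀ = (1930 − 240)/240 = 7.0417.
N(t) = K/(1 + A·e^(−rt)) = 1930/(1 + 7.0417×e^(−0.2×27)).
e^(−5.4) = 0.0045166; denominator = 1 + 7.0417×0.0045166 = 1.0318.
N = 1930/1.0318 = 1870.51.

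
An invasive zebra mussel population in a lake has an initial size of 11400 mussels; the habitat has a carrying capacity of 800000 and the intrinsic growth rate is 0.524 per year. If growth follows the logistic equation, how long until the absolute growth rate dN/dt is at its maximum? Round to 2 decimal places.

Logistic growth is fastest at N = K/2 = 400000.
A = (K − N₀)/N₀ = 69.175. Set K/(1 + A·e^(−rt)) = K/2 → A·e^(−rt) = 1.
e^(−0.524t) = 1/69.175 = 0.014456, so t = ln(69.175)/0.524 = 4.2366/0.524 = 8.0852.

8.09 years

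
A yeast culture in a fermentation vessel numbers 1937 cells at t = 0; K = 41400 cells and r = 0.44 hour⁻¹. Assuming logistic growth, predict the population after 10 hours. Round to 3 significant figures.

33100 cells

A = (K − N₀)/N₀ = (41400 − 1937)/1937 = 20.373.
N(t) = K/(1 + A·e^(−rt)) = 41400/(1 + 20.373×e^(−0.44×10)).
e^(−4.4) = 0.012277; denominator = 1 + 20.373×0.012277 = 1.2501.
N = 41400/1.2501 = 33116.6.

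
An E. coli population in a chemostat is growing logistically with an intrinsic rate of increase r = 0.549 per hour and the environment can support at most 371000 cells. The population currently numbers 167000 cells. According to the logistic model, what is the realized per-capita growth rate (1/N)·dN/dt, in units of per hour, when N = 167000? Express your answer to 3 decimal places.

(1/N)·dN/dt = r(1 − N/K) = 0.549 × (1 − 167000/371000).
= 0.549 × 0.54987 = 0.30188.

0.302 per hour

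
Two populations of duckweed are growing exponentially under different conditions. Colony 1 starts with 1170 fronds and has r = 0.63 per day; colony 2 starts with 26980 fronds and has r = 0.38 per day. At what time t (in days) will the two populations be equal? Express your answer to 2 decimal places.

12.55 days

Set 1170·e^(0.63t) = 26980·e^(0.38t).
e^((0.63 − 0.38)t) = 26980/1170 → e^(0.25·t) = 23.06.
0.25·t = ln(23.06) = 3.1381, so t = 3.1381/0.25 = 12.552.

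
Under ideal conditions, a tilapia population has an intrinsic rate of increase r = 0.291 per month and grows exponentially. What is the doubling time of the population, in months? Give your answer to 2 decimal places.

Doubling time t_d = ln(2)/r = 0.6931/0.291 = 2.3819.

2.38 months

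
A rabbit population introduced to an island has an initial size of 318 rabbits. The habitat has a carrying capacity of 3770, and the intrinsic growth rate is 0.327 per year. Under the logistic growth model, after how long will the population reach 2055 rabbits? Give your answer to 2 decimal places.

A = (K − N₀)/N₀ = (3770 − 318)/318 = 10.855.
Solve 3770/(1 + 10.855·e^(−0.327t)) = 2055: 1 + 10.855·e^(−0.327t) = 1.8345, so e^(−0.327t) = 0.0768792.
−0.327·t = ln(0.0768792) = -2.5655, so t = 2.5655/0.327 = 7.8456.

7.85 years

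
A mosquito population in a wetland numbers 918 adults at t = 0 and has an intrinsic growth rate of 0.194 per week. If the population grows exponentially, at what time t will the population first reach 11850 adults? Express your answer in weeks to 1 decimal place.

13.2 weeks

Set N₀·e^(rt) = 11850: e^(0.194·t) = 11850/918 = 12.908.
0.194·t = ln(12.908) = 2.5579, so t = 2.5579/0.194 = 13.185.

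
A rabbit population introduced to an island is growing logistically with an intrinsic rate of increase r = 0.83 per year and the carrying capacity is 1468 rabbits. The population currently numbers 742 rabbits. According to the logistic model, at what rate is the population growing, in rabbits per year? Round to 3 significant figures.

dN/dt = rN(1 − N/K) = 0.83 × 742 × (1 − 742/1468).
1 − 742/1468 = 0.49455; dN/dt = 0.83 × 742 × 0.49455 = 304.57.

305 rabbits per year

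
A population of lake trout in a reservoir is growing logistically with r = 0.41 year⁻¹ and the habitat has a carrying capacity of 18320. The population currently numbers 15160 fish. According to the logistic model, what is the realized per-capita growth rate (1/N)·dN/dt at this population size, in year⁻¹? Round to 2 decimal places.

0.07 per year

(1/N)·dN/dt = r(1 − N/K) = 0.41 × (1 − 15160/18320).
= 0.41 × 0.17249 = 0.070721.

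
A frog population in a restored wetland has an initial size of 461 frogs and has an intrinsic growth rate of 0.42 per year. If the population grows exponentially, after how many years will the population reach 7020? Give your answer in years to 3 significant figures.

6.48 years

Set N₀·e^(rt) = 7020: e^(0.42·t) = 7020/461 = 15.228.
0.42·t = ln(15.228) = 2.7231, so t = 2.7231/0.42 = 6.4836.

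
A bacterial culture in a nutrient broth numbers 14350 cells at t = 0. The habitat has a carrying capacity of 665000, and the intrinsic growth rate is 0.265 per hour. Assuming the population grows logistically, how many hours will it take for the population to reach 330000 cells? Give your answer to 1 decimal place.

A = (K − N₀)/N₀ = (665000 − 14350)/14350 = 45.341.
Solve 665000/(1 + 45.341·e^(−0.265t)) = 330000: 1 + 45.341·e^(−0.265t) = 2.0152, so e^(−0.265t) = 0.022389.
−0.265·t = ln(0.022389) = -3.7992, so t = 3.7992/0.265 = 14.337.

14.3 hours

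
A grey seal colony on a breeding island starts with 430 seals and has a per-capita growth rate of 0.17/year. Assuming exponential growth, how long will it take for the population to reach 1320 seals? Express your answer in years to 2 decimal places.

Set N₀·e^(rt) = 1320: e^(0.17·t) = 1320/430 = 3.0698.
0.17·t = ln(3.0698) = 1.1216, so t = 1.1216/0.17 = 6.5977.

6.60 years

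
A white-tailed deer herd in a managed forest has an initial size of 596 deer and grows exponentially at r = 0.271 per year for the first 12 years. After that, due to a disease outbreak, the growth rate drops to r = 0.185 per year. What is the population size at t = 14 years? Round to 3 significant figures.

22300 deer

Phase 1: N(12) = 596·e^(0.271×12) = 596·e^3.252 = 15401.8.
Phase 2 runs for 14 − 12 = 2 years at r = 0.185.
N(14) = 15401.8·e^(0.185×2) = 15401.8·e^0.37 = 22297.7.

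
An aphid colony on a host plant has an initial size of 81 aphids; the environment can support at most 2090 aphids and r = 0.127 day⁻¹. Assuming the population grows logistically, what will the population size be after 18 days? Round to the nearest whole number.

593 aphids

A = (K − N₀)/N₀ = (2090 − 81)/81 = 24.802.
N(t) = K/(1 + A·e^(−rt)) = 2090/(1 + 24.802×e^(−0.127×18)).
e^(−2.286) = 0.10167; denominator = 1 + 24.802×0.10167 = 3.5217.
N = 2090/3.5217 = 593.459.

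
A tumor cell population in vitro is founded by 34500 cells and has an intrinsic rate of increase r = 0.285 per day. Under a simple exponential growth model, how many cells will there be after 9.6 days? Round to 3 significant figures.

N(t) = N₀·e^(rt) = 34500 × e^(0.285×9.6) = 34500 × e^2.736.
e^2.736 ≈ 15.425, so N ≈ 34500 × 15.425 = 532168.

532000 cells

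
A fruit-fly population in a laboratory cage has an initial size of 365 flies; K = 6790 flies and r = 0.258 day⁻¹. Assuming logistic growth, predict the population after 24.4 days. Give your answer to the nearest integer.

6576 flies

A = (K − N₀)/N₀ = (6790 − 365)/365 = 17.603.
N(t) = K/(1 + A·e^(−rt)) = 6790/(1 + 17.603×e^(−0.258×24.4)).
e^(−6.295) = 0.0018451; denominator = 1 + 17.603×0.0018451 = 1.0325.
N = 6790/1.0325 = 6576.4.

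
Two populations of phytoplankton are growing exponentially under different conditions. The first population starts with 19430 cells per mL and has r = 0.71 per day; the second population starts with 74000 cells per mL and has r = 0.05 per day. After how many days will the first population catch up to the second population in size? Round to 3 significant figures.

Set 19430·e^(0.71t) = 74000·e^(0.05t).
e^((0.71 − 0.05)t) = 74000/19430 → e^(0.66·t) = 3.8085.
0.66·t = ln(3.8085) = 1.3372, so t = 1.3372/0.66 = 2.0261.

2.03 days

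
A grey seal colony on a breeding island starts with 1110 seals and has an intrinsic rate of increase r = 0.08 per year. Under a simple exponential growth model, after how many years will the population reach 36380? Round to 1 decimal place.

Set N₀·e^(rt) = 36380: e^(0.08·t) = 36380/1110 = 32.775.
0.08·t = ln(32.775) = 3.4897, so t = 3.4897/0.08 = 43.621.

43.6 years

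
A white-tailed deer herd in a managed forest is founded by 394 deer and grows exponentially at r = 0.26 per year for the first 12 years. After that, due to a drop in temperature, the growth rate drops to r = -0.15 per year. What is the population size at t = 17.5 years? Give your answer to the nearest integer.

Phase 1: N(12) = 394·e^(0.26×12) = 394·e^3.12 = 8922.67.
Phase 2 runs for 17.5 − 12 = 5.5 years at r = -0.15.
N(17.5) = 8922.67·e^(-0.15×5.5) = 8922.67·e^-0.825 = 3910.23.

3910 deer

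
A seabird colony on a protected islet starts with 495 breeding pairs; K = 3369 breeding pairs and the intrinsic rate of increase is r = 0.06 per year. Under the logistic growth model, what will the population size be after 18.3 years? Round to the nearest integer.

1147 breeding pairs

A = (K − N₀)/N₀ = (3369 − 495)/495 = 5.8061.
N(t) = K/(1 + A·e^(−rt)) = 3369/(1 + 5.8061×e^(−0.06×18.3)).
e^(−1.098) = 0.33354; denominator = 1 + 5.8061×0.33354 = 2.9365.
N = 3369/2.9365 = 1147.27.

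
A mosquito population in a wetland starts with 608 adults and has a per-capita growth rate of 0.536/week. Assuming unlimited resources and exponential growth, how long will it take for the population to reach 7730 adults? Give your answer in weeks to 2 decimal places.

4.74 weeks

Set N₀·e^(rt) = 7730: e^(0.536·t) = 7730/608 = 12.714.
0.536·t = ln(12.714) = 2.5427, so t = 2.5427/0.536 = 4.7438.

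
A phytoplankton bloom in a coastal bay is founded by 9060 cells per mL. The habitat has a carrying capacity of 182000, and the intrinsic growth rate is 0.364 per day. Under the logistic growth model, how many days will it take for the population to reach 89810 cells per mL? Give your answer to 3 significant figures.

A = (K − N₀)/N₀ = (182000 − 9060)/9060 = 19.088.
Solve 182000/(1 + 19.088·e^(−0.364t)) = 89810: 1 + 19.088·e^(−0.364t) = 2.0265, so e^(−0.364t) = 0.0537764.
−0.364·t = ln(0.0537764) = -2.9229, so t = 2.9229/0.364 = 8.03.

8.03 days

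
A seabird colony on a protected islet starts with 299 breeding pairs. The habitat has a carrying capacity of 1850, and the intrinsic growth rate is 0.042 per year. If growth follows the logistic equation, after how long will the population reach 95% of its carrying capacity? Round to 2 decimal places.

109.30 years

A = (K − N₀)/N₀ = (1850 − 299)/299 = 5.1873.
Solve 1850/(1 + 5.1873·e^(−0.042t)) = 1757.5: 1 + 5.1873·e^(−0.042t) = 1.0526, so e^(−0.042t) = 0.0101463.
−0.042·t = ln(0.0101463) = -4.5907, so t = 4.5907/0.042 = 109.3.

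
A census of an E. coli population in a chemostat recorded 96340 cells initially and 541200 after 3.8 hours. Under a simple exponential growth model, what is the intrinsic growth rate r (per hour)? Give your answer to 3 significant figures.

From N(t) = N₀·e^(rt): e^(r·3.8) = 541200/96340 = 5.6176.
r·3.8 = ln(5.6176) = 1.7259, so r = 1.7259/3.8 = 0.45419.

0.454 per hour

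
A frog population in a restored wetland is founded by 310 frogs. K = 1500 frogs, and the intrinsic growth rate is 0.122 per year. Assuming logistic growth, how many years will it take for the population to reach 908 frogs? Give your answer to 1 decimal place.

14.5 years

A = (K − N₀)/N₀ = (1500 − 310)/310 = 3.8387.
Solve 1500/(1 + 3.8387·e^(−0.122t)) = 908: 1 + 3.8387·e^(−0.122t) = 1.652, so e^(−0.122t) = 0.169844.
−0.122·t = ln(0.169844) = -1.7729, so t = 1.7729/0.122 = 14.532.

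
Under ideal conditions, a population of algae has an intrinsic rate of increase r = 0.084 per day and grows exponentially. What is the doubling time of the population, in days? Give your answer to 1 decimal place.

Doubling time t_d = ln(2)/r = 0.6931/0.084 = 8.2518.

8.3 days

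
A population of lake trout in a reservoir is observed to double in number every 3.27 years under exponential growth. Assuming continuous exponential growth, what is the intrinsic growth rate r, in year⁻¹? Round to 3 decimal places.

0.212 per year

r = ln(2)/t_d = 0.6931/3.27 = 0.21197.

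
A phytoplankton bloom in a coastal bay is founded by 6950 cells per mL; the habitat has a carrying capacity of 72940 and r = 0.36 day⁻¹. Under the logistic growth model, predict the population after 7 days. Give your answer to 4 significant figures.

41350 cells per mL

A = (K − N₀)/N₀ = (72940 − 6950)/6950 = 9.495.
N(t) = K/(1 + A·e^(−rt)) = 72940/(1 + 9.495×e^(−0.36×7)).
e^(−2.52) = 0.08046; denominator = 1 + 9.495×0.08046 = 1.764.
N = 72940/1.764 = 41350.1.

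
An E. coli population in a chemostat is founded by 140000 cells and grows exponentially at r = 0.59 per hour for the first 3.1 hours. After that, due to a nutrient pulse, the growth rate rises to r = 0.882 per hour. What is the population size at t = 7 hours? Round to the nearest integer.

Phase 1: N(3.1) = 140000·e^(0.59×3.1) = 140000·e^1.829 = 871872.
Phase 2 runs for 7 − 3.1 = 3.9 hours at r = 0.882.
N(7) = 871872·e^(0.882×3.9) = 871872·e^3.44 = 2.718559×10^7.

27185592 cells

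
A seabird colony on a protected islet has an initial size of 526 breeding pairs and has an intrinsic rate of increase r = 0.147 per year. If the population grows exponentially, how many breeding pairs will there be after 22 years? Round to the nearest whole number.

13350 breeding pairs

N(t) = N₀·e^(rt) = 526 × e^(0.147×22) = 526 × e^3.234.
e^3.234 ≈ 25.381, so N ≈ 526 × 25.381 = 13350.4.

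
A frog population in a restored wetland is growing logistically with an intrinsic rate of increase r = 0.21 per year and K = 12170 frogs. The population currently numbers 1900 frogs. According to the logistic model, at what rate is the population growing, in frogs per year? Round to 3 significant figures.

337 frogs per year

dN/dt = rN(1 − N/K) = 0.21 × 1900 × (1 − 1900/12170).
1 − 1900/12170 = 0.84388; dN/dt = 0.21 × 1900 × 0.84388 = 336.71.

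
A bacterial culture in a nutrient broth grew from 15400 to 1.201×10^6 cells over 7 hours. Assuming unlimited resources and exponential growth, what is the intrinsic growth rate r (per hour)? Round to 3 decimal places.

0.622 per hour

From N(t) = N₀·e^(rt): e^(r·7) = 1.201×10^6/15400 = 77.987.
r·7 = ln(77.987) = 4.3565, so r = 4.3565/7 = 0.62236.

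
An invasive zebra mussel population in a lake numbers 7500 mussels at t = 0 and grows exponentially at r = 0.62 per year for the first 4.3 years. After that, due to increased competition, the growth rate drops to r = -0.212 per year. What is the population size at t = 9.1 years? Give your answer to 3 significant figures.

39000 mussels

Phase 1: N(4.3) = 7500·e^(0.62×4.3) = 7500·e^2.666 = 107867.
Phase 2 runs for 9.1 − 4.3 = 4.8 years at r = -0.212.
N(9.1) = 107867·e^(-0.212×4.8) = 107867·e^-1.018 = 38989.9.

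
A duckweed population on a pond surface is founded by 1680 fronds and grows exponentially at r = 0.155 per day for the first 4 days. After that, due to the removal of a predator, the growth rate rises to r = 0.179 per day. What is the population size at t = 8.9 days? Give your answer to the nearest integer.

Phase 1: N(4) = 1680·e^(0.155×4) = 1680·e^0.62 = 3123.
Phase 2 runs for 8.9 − 4 = 4.9 days at r = 0.179.
N(8.9) = 3123·e^(0.179×4.9) = 3123·e^0.8771 = 7507.43.

7507 fronds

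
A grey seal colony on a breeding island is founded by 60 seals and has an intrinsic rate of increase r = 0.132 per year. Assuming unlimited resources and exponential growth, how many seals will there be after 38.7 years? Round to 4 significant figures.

9924 seals

N(t) = N₀·e^(rt) = 60 × e^(0.132×38.7) = 60 × e^5.108.
e^5.108 ≈ 165.41, so N ≈ 60 × 165.41 = 9924.33.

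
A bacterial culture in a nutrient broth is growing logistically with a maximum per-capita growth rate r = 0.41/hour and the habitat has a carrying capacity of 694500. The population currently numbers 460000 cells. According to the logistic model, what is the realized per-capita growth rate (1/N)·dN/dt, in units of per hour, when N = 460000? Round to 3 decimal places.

0.138 per hour

(1/N)·dN/dt = r(1 − N/K) = 0.41 × (1 − 460000/694500).
= 0.41 × 0.33765 = 0.13844.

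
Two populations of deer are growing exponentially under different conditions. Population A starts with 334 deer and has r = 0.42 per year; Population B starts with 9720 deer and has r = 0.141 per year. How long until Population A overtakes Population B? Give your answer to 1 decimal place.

12.1 years

Set 334·e^(0.42t) = 9720·e^(0.141t).
e^((0.42 − 0.141)t) = 9720/334 → e^(0.279·t) = 29.102.
0.279·t = ln(29.102) = 3.3708, so t = 3.3708/0.279 = 12.082.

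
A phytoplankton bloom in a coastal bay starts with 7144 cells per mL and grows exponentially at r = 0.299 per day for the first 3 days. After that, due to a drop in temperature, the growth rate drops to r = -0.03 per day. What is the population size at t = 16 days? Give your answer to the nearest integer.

11861 cells per mL

Phase 1: N(3) = 7144·e^(0.299×3) = 7144·e^0.897 = 17518.8.
Phase 2 runs for 16 − 3 = 13 days at r = -0.03.
N(16) = 17518.8·e^(-0.03×13) = 17518.8·e^-0.39 = 11861.2.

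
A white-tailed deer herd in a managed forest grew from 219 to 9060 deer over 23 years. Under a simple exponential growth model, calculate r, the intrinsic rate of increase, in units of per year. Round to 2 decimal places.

0.16 per year

From N(t) = N₀·e^(rt): e^(r·23) = 9060/219 = 41.37.
r·23 = ln(41.37) = 3.7226, so r = 3.7226/23 = 0.16185.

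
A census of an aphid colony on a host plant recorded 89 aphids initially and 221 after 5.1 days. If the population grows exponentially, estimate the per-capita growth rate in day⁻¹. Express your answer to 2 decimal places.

From N(t) = N₀·e^(rt): e^(r·5.1) = 221/89 = 2.4831.
r·5.1 = ln(2.4831) = 0.90953, so r = 0.90953/5.1 = 0.17834.

0.18 per day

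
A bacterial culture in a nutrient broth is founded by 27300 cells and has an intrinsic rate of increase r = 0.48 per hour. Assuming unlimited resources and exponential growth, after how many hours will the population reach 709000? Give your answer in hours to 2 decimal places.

Set N₀·e^(rt) = 709000: e^(0.48·t) = 709000/27300 = 25.971.
0.48·t = ln(25.971) = 3.257, so t = 3.257/0.48 = 6.7854.

6.79 hours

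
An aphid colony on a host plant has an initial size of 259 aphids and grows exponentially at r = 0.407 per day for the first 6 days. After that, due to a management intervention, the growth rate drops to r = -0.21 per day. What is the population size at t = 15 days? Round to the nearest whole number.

450 aphids

Phase 1: N(6) = 259·e^(0.407×6) = 259·e^2.442 = 2977.47.
Phase 2 runs for 15 − 6 = 9 days at r = -0.21.
N(15) = 2977.47·e^(-0.21×9) = 2977.47·e^-1.89 = 449.811.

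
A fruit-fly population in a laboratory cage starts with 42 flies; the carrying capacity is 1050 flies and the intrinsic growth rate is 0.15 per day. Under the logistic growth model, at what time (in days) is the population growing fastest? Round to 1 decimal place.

Logistic growth is fastest at N = K/2 = 525.
A = (K − N₀)/N₀ = 24. Set K/(1 + A·e^(−rt)) = K/2 → A·e^(−rt) = 1.
e^(−0.15t) = 1/24 = 0.0416667, so t = ln(24)/0.15 = 3.1781/0.15 = 21.187.

21.2 days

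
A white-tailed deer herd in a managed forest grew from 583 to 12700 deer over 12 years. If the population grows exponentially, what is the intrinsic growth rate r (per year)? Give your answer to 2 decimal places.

0.26 per year

From N(t) = N₀·e^(rt): e^(r·12) = 12700/583 = 21.784.
r·12 = ln(21.784) = 3.0812, so r = 3.0812/12 = 0.25676.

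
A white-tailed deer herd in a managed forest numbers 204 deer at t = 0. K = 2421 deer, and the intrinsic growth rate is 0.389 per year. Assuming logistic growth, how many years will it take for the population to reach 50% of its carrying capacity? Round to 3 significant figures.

A = (K − N₀)/N₀ = (2421 − 204)/204 = 10.868.
Solve 2421/(1 + 10.868·e^(−0.389t)) = 1210.5: 1 + 10.868·e^(−0.389t) = 2, so e^(−0.389t) = 0.0920162.
−0.389·t = ln(0.0920162) = -2.3858, so t = 2.3858/0.389 = 6.1331.

6.13 years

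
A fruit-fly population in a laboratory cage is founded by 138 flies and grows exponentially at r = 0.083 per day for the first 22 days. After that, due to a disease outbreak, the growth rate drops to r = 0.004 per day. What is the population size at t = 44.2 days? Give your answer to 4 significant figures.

Phase 1: N(22) = 138·e^(0.083×22) = 138·e^1.826 = 856.842.
Phase 2 runs for 44.2 − 22 = 22.2 days at r = 0.004.
N(44.2) = 856.842·e^(0.004×22.2) = 856.842·e^0.0888 = 936.41.

936.4 flies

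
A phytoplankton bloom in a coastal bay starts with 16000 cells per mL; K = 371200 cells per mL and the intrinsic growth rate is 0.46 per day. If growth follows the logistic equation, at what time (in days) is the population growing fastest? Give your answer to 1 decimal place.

6.7 days

Logistic growth is fastest at N = K/2 = 185600.
A = (K − N₀)/N₀ = 22.2. Set K/(1 + A·e^(−rt)) = K/2 → A·e^(−rt) = 1.
e^(−0.46t) = 1/22.2 = 0.045045, so t = ln(22.2)/0.46 = 3.1001/0.46 = 6.7393.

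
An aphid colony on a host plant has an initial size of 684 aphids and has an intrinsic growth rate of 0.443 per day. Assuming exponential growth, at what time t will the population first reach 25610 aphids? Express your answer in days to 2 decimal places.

Set N₀·e^(rt) = 25610: e^(0.443·t) = 25610/684 = 37.442.
0.443·t = ln(37.442) = 3.6228, so t = 3.6228/0.443 = 8.1778.

8.18 days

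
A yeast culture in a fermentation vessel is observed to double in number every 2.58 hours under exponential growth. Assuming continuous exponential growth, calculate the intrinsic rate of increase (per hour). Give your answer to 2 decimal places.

0.27 per hour

r = ln(2)/t_d = 0.6931/2.58 = 0.26866.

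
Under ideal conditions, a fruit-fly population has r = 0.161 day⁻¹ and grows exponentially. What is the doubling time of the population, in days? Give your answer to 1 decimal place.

Doubling time t_d = ln(2)/r = 0.6931/0.161 = 4.3053.

4.3 days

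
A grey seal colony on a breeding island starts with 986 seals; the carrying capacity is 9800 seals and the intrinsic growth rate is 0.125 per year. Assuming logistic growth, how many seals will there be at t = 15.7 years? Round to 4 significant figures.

A = (K − N₀)/N₀ = (9800 − 986)/986 = 8.9391.
N(t) = K/(1 + A·e^(−rt)) = 9800/(1 + 8.9391×e^(−0.125×15.7)).
e^(−1.962) = 0.14051; denominator = 1 + 8.9391×0.14051 = 2.256.
N = 9800/2.256 = 4343.95.

4344 seals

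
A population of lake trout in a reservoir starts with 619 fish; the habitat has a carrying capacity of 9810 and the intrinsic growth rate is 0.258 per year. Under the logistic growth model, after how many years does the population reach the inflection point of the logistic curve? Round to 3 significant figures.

Logistic growth is fastest at N = K/2 = 4905.
A = (K − N₀)/N₀ = 14.848. Set K/(1 + A·e^(−rt)) = K/2 → A·e^(−rt) = 1.
e^(−0.258t) = 1/14.848 = 0.0673485, so t = ln(14.848)/0.258 = 2.6979/0.258 = 10.457.

10.5 years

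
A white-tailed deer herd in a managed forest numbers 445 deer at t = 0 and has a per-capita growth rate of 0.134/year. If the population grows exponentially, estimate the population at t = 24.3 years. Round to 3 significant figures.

N(t) = N₀·e^(rt) = 445 × e^(0.134×24.3) = 445 × e^3.256.
e^3.256 ≈ 25.951, so N ≈ 445 × 25.951 = 11548.1.

11500 deer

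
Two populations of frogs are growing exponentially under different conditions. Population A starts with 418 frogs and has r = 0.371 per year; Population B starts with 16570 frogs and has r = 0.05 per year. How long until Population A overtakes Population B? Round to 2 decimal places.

11.46 years

Set 418·e^(0.371t) = 16570·e^(0.05t).
e^((0.371 − 0.05)t) = 16570/418 → e^(0.321·t) = 39.641.
0.321·t = ln(39.641) = 3.6799, so t = 3.6799/0.321 = 11.464.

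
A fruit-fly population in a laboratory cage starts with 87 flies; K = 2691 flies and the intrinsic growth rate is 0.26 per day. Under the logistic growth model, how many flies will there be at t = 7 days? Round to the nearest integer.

460 flies

A = (K − N₀)/N₀ = (2691 − 87)/87 = 29.931.
N(t) = K/(1 + A·e^(−rt)) = 2691/(1 + 29.931×e^(−0.26×7)).
e^(−1.82) = 0.16203; denominator = 1 + 29.931×0.16203 = 5.8496.
N = 2691/5.8496 = 460.032.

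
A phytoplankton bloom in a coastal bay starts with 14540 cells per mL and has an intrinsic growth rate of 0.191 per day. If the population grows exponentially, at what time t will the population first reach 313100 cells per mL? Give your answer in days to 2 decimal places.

16.07 days

Set N₀·e^(rt) = 313100: e^(0.191·t) = 313100/14540 = 21.534.
0.191·t = ln(21.534) = 3.0696, so t = 3.0696/0.191 = 16.071.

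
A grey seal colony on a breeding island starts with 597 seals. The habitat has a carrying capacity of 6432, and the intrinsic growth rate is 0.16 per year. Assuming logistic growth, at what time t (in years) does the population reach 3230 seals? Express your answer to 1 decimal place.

14.3 years

A = (K − N₀)/N₀ = (6432 − 597)/597 = 9.7739.
Solve 6432/(1 + 9.7739·e^(−0.16t)) = 3230: 1 + 9.7739·e^(−0.16t) = 1.9913, so e^(−0.16t) = 0.101427.
−0.16·t = ln(0.101427) = -2.2884, so t = 2.2884/0.16 = 14.303.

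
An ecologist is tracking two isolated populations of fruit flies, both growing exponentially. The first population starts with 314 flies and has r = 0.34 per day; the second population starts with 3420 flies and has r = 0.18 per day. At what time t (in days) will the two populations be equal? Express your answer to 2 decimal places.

Set 314·e^(0.34t) = 3420·e^(0.18t).
e^((0.34 − 0.18)t) = 3420/314 → e^(0.16·t) = 10.892.
0.16·t = ln(10.892) = 2.388, so t = 2.388/0.16 = 14.925.

14.93 days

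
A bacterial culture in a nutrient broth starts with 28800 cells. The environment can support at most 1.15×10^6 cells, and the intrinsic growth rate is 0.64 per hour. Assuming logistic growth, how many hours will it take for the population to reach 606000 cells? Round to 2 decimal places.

A = (K − N₀)/N₀ = (1.15×10^6 − 28800)/28800 = 38.931.
Solve 1.15×10^6/(1 + 38.931·e^(−0.64t)) = 606000: 1 + 38.931·e^(−0.64t) = 1.8977, so e^(−0.64t) = 0.0230587.
−0.64·t = ln(0.0230587) = -3.7697, so t = 3.7697/0.64 = 5.8902.

5.89 hours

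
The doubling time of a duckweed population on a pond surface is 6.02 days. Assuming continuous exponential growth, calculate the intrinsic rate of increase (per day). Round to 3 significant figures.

r = ln(2)/t_d = 0.6931/6.02 = 0.11514.

0.115 per day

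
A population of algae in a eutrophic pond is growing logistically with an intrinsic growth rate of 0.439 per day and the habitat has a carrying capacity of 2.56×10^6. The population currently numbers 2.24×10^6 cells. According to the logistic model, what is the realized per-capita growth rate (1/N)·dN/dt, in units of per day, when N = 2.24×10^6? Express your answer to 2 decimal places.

0.05 per day

(1/N)·dN/dt = r(1 − N/K) = 0.439 × (1 − 2.24×10^6/2.56×10^6).
= 0.439 × 0.125 = 0.054875.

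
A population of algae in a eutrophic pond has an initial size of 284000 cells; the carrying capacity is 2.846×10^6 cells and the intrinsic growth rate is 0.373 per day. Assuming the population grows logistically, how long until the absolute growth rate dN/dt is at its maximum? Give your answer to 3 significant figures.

Logistic growth is fastest at N = K/2 = 1.423×10^6.
A = (K − N₀)/N₀ = 9.0211. Set K/(1 + A·e^(−rt)) = K/2 → A·e^(−rt) = 1.
e^(−0.373t) = 1/9.0211 = 0.110851, so t = ln(9.0211)/0.373 = 2.1996/0.373 = 5.897.

5.90 days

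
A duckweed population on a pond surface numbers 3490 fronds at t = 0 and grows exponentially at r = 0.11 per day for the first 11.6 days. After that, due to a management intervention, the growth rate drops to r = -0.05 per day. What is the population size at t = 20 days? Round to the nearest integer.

Phase 1: N(11.6) = 3490·e^(0.11×11.6) = 3490·e^1.276 = 12502.2.
Phase 2 runs for 20 − 11.6 = 8.4 days at r = -0.05.
N(20) = 12502.2·e^(-0.05×8.4) = 12502.2·e^-0.42 = 8214.51.

8215 fronds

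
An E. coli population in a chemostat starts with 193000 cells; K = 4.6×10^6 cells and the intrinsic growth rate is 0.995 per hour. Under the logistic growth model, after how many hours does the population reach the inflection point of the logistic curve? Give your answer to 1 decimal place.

3.1 hours

Logistic growth is fastest at N = K/2 = 2.3×10^6.
A = (K − N₀)/N₀ = 22.834. Set K/(1 + A·e^(−rt)) = K/2 → A·e^(−rt) = 1.
e^(−0.995t) = 1/22.834 = 0.043794, so t = ln(22.834)/0.995 = 3.1283/0.995 = 3.144.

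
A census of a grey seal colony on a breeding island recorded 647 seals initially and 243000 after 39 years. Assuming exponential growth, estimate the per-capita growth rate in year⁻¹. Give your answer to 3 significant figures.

From N(t) = N₀·e^(rt): e^(r·39) = 243000/647 = 375.58.
r·39 = ln(375.58) = 5.9285, so r = 5.9285/39 = 0.15201.

0.152 per year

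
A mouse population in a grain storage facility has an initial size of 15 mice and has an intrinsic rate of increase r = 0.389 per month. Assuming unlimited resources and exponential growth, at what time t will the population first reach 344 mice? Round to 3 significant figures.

Set N₀·e^(rt) = 344: e^(0.389·t) = 344/15 = 22.933.
0.389·t = ln(22.933) = 3.1326, so t = 3.1326/0.389 = 8.0529.

8.05 months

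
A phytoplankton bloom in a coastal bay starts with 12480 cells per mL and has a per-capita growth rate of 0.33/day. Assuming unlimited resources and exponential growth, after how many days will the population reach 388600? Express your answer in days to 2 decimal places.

Set N₀·e^(rt) = 388600: e^(0.33·t) = 388600/12480 = 31.138.
0.33·t = ln(31.138) = 3.4384, so t = 3.4384/0.33 = 10.419.

10.42 days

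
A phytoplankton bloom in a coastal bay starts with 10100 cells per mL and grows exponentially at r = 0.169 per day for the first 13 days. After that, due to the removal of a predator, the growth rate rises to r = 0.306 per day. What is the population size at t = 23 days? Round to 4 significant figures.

1938000 cells per mL

Phase 1: N(13) = 10100·e^(0.169×13) = 10100·e^2.197 = 90879.6.
Phase 2 runs for 23 − 13 = 10 days at r = 0.306.
N(23) = 90879.6·e^(0.306×10) = 90879.6·e^3.06 = 1.93824×10^6.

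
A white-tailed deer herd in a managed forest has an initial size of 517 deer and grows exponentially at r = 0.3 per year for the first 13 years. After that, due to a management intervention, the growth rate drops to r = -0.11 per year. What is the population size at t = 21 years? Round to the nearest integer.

Phase 1: N(13) = 517·e^(0.3×13) = 517·e^3.9 = 25541.1.
Phase 2 runs for 21 − 13 = 8 years at r = -0.11.
N(21) = 25541.1·e^(-0.11×8) = 25541.1·e^-0.88 = 10594.

10594 deer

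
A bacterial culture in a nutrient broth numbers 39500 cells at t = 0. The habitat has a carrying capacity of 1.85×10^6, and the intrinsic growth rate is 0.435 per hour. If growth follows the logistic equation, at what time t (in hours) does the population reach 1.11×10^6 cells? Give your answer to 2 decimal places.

9.73 hours

A = (K − N₀)/N₀ = (1.85×10^6 − 39500)/39500 = 45.835.
Solve 1.85×10^6/(1 + 45.835·e^(−0.435t)) = 1.11×10^6: 1 + 45.835·e^(−0.435t) = 1.6667, so e^(−0.435t) = 0.0145448.
−0.435·t = ln(0.0145448) = -4.2305, so t = 4.2305/0.435 = 9.7253.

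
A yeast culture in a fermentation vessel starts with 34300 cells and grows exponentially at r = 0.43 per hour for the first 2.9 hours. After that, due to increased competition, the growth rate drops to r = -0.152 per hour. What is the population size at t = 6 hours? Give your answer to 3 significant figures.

Phase 1: N(2.9) = 34300·e^(0.43×2.9) = 34300·e^1.247 = 119360.
Phase 2 runs for 6 − 2.9 = 3.1 hours at r = -0.152.
N(6) = 119360·e^(-0.152×3.1) = 119360·e^-0.4712 = 74510.9.

74500 cells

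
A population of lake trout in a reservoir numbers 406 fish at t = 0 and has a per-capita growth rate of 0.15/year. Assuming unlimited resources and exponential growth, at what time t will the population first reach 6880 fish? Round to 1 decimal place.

18.9 years

Set N₀·e^(rt) = 6880: e^(0.15·t) = 6880/406 = 16.946.
0.15·t = ln(16.946) = 2.83, so t = 2.83/0.15 = 18.867.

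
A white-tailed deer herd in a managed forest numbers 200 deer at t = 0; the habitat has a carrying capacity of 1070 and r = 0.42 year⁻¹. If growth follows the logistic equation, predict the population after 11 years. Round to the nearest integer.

A = (K − N₀)/N₀ = (1070 − 200)/200 = 4.35.
N(t) = K/(1 + A·e^(−rt)) = 1070/(1 + 4.35×e^(−0.42×11)).
e^(−4.62) = 0.0098528; denominator = 1 + 4.35×0.0098528 = 1.0429.
N = 1070/1.0429 = 1026.02.

1026 deer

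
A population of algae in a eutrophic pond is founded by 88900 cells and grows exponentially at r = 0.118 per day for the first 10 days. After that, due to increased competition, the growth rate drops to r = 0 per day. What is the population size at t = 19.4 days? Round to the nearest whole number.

289314 cells

Phase 1: N(10) = 88900·e^(0.118×10) = 88900·e^1.18 = 289314.
Phase 2 runs for 19.4 − 10 = 9.4 days at r = 0.
N(19.4) = 289314·e^(0×9.4) = 289314·e^0 = 289314.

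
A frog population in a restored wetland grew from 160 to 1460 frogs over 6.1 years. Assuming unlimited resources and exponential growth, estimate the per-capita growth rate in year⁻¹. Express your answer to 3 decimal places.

0.362 per year

From N(t) = N₀·e^(rt): e^(r·6.1) = 1460/160 = 9.125.
r·6.1 = ln(9.125) = 2.211, so r = 2.211/6.1 = 0.36246.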